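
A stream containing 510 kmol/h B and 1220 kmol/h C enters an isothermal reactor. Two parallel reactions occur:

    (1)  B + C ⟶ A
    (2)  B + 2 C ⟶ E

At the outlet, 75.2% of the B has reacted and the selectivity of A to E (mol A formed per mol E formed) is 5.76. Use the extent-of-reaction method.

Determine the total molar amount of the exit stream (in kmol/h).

1290 kmol/h

Conversion of B: B consumed = 0.752 × 510 = 383.5 kmol/h = 1ξ₁ + 1ξ₂.
Selectivity: 1ξ₁ / (1ξ₂) = 5.76 → ξ₁ = 5.76 ξ₂.
Substitute: (1·5.76 + 1) ξ₂ = 383.5 → ξ₂ = 56.73 kmol/h, ξ₁ = 326.8 kmol/h.
Outlet amounts (n = n₀ + Σ ν·ξ):
  B: 510 − 1(326.8) − 1(56.73) = 126.5
  C: 1220 − 1(326.8) − 2(56.73) = 779.7
  A: 0 + 1(326.8) = 326.8
  E: 0 + 1(56.73) = 56.73
Total out = 126.5 + 779.7 + 326.8 + 56.73 = 1290 kmol/h.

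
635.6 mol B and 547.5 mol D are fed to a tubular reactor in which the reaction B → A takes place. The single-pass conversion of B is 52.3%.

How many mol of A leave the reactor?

332 mol

B reacted = 0.523 × 635.6 = 332.4 mol; ν_B = −1, so ξ = 332.4/1 = 332.4 mol.
Outlet amounts (n = n₀ + ν ξ):
  B: 635.6 − 1(332.4) = 303.2
  A: 0 + 1(332.4) = 332.4
  D: 547.5 (inert)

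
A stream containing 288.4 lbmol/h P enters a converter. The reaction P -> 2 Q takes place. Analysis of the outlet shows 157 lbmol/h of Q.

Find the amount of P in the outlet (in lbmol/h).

210 lbmol/h

For Q: n = n₀ + 2ξ → 157 = 0 + 2ξ, giving ξ = 78.5 lbmol/h.
Outlet amounts (n = n₀ + ν ξ):
  P: 288.4 − 1(78.5) = 209.9
  Q: 0 + 2(78.5) = 157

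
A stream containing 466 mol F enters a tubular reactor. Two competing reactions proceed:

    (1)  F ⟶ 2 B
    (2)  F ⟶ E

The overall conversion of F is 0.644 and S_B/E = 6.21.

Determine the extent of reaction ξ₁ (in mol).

ξ₁ = 227 mol

Conversion of F: F consumed = 0.644 × 466 = 300.1 mol = 1ξ₁ + 1ξ₂.
Selectivity: 2ξ₁ / (1ξ₂) = 6.21 → ξ₁ = 3.105 ξ₂.
Substitute: (1·3.105 + 1) ξ₂ = 300.1 → ξ₂ = 73.11 mol, ξ₁ = 227 mol.
Outlet amounts (n = n₀ + Σ ν·ξ):
  F: 466 − 1(227) − 1(73.11) = 165.9
  B: 0 + 2(227) = 454
  E: 0 + 1(73.11) = 73.11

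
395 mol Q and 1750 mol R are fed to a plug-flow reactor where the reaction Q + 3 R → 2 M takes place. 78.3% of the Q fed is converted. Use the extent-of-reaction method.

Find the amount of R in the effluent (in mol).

822 mol

Q reacted = 0.783 × 395 = 309.3 mol; ν_Q = −1, so ξ = 309.3/1 = 309.3 mol.
Outlet amounts (n = n₀ + ν ξ):
  Q: 395 − 1(309.3) = 85.71
  R: 1750 − 3(309.3) = 822.1
  M: 0 + 2(309.3) = 618.6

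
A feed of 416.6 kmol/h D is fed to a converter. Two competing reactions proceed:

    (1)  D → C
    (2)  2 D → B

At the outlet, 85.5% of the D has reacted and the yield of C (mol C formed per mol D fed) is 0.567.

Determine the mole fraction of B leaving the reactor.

Yield of C: 1ξ₁ / 416.6 = 0.567 → ξ₁ = 236.2 kmol/h.
Conversion of D: 1ξ₁ + 2ξ₂ = 0.855 × 416.6 = 356.2 → ξ₂ = 59.99 kmol/h.
Outlet amounts (n = n₀ + Σ ν·ξ):
  D: 416.6 − 1(236.2) − 2(59.99) = 60.41
  C: 0 + 1(236.2) = 236.2
  B: 0 + 1(59.99) = 59.99
Total out = 356.6 kmol/h; y_B = 59.99 / 356.6 = 0.1682.

0.168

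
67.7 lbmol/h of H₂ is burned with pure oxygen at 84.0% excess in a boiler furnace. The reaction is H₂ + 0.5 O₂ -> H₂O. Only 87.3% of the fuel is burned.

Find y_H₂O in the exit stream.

0.588

Stoichiometric O₂ = 0.5 × 67.7 = 33.85 lbmol/h; O₂ fed = 33.85 × 1.840 = 62.28 lbmol/h.
Fuel reacted = 0.873 × 67.7 → ξ = 59.1 lbmol/h.
Outlet (n = n₀ + ν ξ):
  H₂: 67.7 − 1(59.1) = 8.598
  O₂: 62.28 − 0.5(59.1) = 32.73
  H₂O: 0 + 1(59.1) = 59.1
Total out = 100.4 lbmol/h; y_H₂O = 59.1 / 100.4 = 0.5885.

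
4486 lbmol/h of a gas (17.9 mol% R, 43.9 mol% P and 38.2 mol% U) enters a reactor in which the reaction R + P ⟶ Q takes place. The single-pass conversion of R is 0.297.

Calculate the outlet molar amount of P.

1730 lbmol/h

R reacted = 0.297 × 803 = 238.5 lbmol/h; ν_R = −1, so ξ = 238.5/1 = 238.5 lbmol/h.
Outlet amounts (n = n₀ + ν ξ):
  R: 803 − 1(238.5) = 564.5
  P: 1969 − 1(238.5) = 1731
  Q: 0 + 1(238.5) = 238.5
  U: 1714 (inert)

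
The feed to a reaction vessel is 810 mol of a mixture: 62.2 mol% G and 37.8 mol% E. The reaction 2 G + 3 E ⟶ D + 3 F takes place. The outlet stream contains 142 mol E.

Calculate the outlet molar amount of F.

164 mol

For E: n = n₀ − 3ξ → 142 = 306.2 − 3ξ, giving ξ = 54.73 mol.
Outlet amounts (n = n₀ + ν ξ):
  G: 503.8 − 2(54.73) = 394.4
  E: 306.2 − 3(54.73) = 142
  D: 0 + 1(54.73) = 54.73
  F: 0 + 3(54.73) = 164.2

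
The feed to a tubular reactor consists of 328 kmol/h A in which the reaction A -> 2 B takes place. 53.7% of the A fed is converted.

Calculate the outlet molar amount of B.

352 kmol/h

A reacted = 0.537 × 328 = 176.1 kmol/h; ν_A = −1, so ξ = 176.1/1 = 176.1 kmol/h.
Outlet amounts (n = n₀ + ν ξ):
  A: 328 − 1(176.1) = 151.9
  B: 0 + 2(176.1) = 352.3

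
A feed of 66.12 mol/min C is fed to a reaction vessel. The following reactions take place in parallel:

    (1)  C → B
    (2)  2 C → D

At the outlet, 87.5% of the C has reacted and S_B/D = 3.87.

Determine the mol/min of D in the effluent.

Conversion of C: C consumed = 0.875 × 66.12 = 57.86 mol/min = 1ξ₁ + 2ξ₂.
Selectivity: 1ξ₁ / (1ξ₂) = 3.87 → ξ₁ = 3.87 ξ₂.
Substitute: (1·3.87 + 2) ξ₂ = 57.86 → ξ₂ = 9.856 mol/min, ξ₁ = 38.14 mol/min.
Outlet amounts (n = n₀ + Σ ν·ξ):
  C: 66.12 − 1(38.14) − 2(9.856) = 8.265
  B: 0 + 1(38.14) = 38.14
  D: 0 + 1(9.856) = 9.856

9.86 mol/min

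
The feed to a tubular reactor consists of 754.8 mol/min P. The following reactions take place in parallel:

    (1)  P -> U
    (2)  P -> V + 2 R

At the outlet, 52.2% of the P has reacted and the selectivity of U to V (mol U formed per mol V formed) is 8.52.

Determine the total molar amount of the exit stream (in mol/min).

838 mol/min

Conversion of P: P consumed = 0.522 × 754.8 = 394 mol/min = 1ξ₁ + 1ξ₂.
Selectivity: 1ξ₁ / (1ξ₂) = 8.52 → ξ₁ = 8.52 ξ₂.
Substitute: (1·8.52 + 1) ξ₂ = 394 → ξ₂ = 41.39 mol/min, ξ₁ = 352.6 mol/min.
Outlet amounts (n = n₀ + Σ ν·ξ):
  P: 754.8 − 1(352.6) − 1(41.39) = 360.8
  U: 0 + 1(352.6) = 352.6
  V: 0 + 1(41.39) = 41.39
  R: 0 + 2(41.39) = 82.77
Total out = 360.8 + 352.6 + 41.39 + 82.77 = 837.6 mol/min.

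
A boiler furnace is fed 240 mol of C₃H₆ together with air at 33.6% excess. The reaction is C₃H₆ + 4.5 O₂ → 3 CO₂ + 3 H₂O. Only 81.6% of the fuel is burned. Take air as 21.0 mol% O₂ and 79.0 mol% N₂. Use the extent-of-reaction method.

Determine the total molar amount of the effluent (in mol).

7210 mol

Stoichiometric O₂ = 4.5 × 240 = 1080 mol; O₂ fed = 1080 × 1.336 = 1443 mol.
N₂ fed = 1443 × 79/21 = 5428 mol.
Fuel reacted = 0.816 × 240 → ξ = 195.8 mol.
Outlet (n = n₀ + ν ξ):
  C₃H₆: 240 − 1(195.8) = 44.16
  O₂: 1443 − 4.5(195.8) = 561.6
  N₂: 5428 (inert)
  CO₂: 0 + 3(195.8) = 587.5
  H₂O: 0 + 3(195.8) = 587.5
Total out = 44.16 + 561.6 + 5428 + 587.5 + 587.5 = 7209 mol.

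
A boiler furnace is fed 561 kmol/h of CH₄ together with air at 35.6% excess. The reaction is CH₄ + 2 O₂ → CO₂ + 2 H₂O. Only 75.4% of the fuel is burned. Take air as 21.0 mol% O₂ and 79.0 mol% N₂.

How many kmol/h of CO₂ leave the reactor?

Stoichiometric O₂ = 2 × 561 = 1122 kmol/h; O₂ fed = 1122 × 1.356 = 1521 kmol/h.
N₂ fed = 1521 × 79/21 = 5723 kmol/h.
Fuel reacted = 0.754 × 561 → ξ = 423 kmol/h.
Outlet (n = n₀ + ν ξ):
  CH₄: 561 − 1(423) = 138
  O₂: 1521 − 2(423) = 675.4
  N₂: 5723 (inert)
  CO₂: 0 + 1(423) = 423
  H₂O: 0 + 2(423) = 846

423 kmol/h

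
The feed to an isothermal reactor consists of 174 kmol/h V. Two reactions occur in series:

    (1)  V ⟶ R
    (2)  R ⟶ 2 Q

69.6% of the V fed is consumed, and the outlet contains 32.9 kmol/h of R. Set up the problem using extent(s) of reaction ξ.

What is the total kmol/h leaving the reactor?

262 kmol/h

Conversion of V: V consumed = 1ξ₁ = 0.696 × 174 → ξ₁ = 121.1 kmol/h.
R balance: n_R = 0 + 1ξ₁ − 1ξ₂ = 32.9 → ξ₂ = (1·121.1 − 32.9)/1 = 88.2 kmol/h.
Outlet amounts (n = n₀ + Σ ν·ξ):
  V: 174 − 1(121.1) = 52.9
  R: 0 + 1(121.1) − 1(88.2) = 32.9
  Q: 0 + 2(88.2) = 176.4
Total out = 52.9 + 32.9 + 176.4 = 262.2 kmol/h.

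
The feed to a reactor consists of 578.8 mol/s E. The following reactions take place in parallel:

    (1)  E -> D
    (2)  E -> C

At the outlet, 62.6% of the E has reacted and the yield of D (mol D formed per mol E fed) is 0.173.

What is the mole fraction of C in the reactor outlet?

0.453

Yield of D: 1ξ₁ / 578.8 = 0.173 → ξ₁ = 100.1 mol/s.
Conversion of E: 1ξ₁ + 1ξ₂ = 0.626 × 578.8 = 362.3 → ξ₂ = 262.2 mol/s.
Outlet amounts (n = n₀ + Σ ν·ξ):
  E: 578.8 − 1(100.1) − 1(262.2) = 216.5
  D: 0 + 1(100.1) = 100.1
  C: 0 + 1(262.2) = 262.2
Total out = 578.8 mol/s; y_C = 262.2 / 578.8 = 0.453.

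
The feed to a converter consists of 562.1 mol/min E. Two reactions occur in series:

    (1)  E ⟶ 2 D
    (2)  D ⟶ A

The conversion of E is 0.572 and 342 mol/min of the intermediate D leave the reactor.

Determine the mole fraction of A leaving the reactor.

Conversion of E: E consumed = 1ξ₁ = 0.572 × 562.1 → ξ₁ = 321.5 mol/min.
D balance: n_D = 0 + 2ξ₁ − 1ξ₂ = 342 → ξ₂ = (2·321.5 − 342)/1 = 301 mol/min.
Outlet amounts (n = n₀ + Σ ν·ξ):
  E: 562.1 − 1(321.5) = 240.6
  D: 0 + 2(321.5) − 1(301) = 342
  A: 0 + 1(301) = 301
Total out = 883.6 mol/min; y_A = 301 / 883.6 = 0.3407.

0.341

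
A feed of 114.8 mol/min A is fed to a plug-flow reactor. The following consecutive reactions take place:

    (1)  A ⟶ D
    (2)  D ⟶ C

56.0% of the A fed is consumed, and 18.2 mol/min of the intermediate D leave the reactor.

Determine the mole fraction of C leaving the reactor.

0.401

Conversion of A: A consumed = 1ξ₁ = 0.56 × 114.8 → ξ₁ = 64.29 mol/min.
D balance: n_D = 0 + 1ξ₁ − 1ξ₂ = 18.2 → ξ₂ = (1·64.29 − 18.2)/1 = 46.09 mol/min.
Outlet amounts (n = n₀ + Σ ν·ξ):
  A: 114.8 − 1(64.29) = 50.51
  D: 0 + 1(64.29) − 1(46.09) = 18.2
  C: 0 + 1(46.09) = 46.09
Total out = 114.8 mol/min; y_C = 46.09 / 114.8 = 0.4015.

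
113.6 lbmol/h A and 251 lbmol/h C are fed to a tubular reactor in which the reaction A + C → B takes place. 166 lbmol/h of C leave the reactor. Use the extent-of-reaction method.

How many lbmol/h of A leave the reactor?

For C: n = n₀ − 1ξ → 166 = 251 − 1ξ, giving ξ = 85 lbmol/h.
Outlet amounts (n = n₀ + ν ξ):
  A: 113.6 − 1(85) = 28.6
  C: 251 − 1(85) = 166
  B: 0 + 1(85) = 85

28.6 lbmol/h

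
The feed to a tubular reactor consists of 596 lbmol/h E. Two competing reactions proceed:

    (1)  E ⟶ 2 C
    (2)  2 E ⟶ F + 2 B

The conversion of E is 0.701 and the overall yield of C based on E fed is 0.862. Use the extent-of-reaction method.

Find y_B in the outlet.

0.172

Yield of C: 2ξ₁ / 596 = 0.862 → ξ₁ = 256.9 lbmol/h.
Conversion of E: 1ξ₁ + 2ξ₂ = 0.701 × 596 = 417.8 → ξ₂ = 80.46 lbmol/h.
Outlet amounts (n = n₀ + Σ ν·ξ):
  E: 596 − 1(256.9) − 2(80.46) = 178.2
  C: 0 + 2(256.9) = 513.8
  F: 0 + 1(80.46) = 80.46
  B: 0 + 2(80.46) = 160.9
Total out = 933.3 lbmol/h; y_B = 160.9 / 933.3 = 0.1724.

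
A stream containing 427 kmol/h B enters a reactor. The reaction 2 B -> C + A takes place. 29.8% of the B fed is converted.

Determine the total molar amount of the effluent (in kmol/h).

427 kmol/h

B reacted = 0.298 × 427 = 127.2 kmol/h; ν_B = −2, so ξ = 127.2/2 = 63.62 kmol/h.
Outlet amounts (n = n₀ + ν ξ):
  B: 427 − 2(63.62) = 299.8
  C: 0 + 1(63.62) = 63.62
  A: 0 + 1(63.62) = 63.62
Total out = 299.8 + 63.62 + 63.62 = 427 kmol/h.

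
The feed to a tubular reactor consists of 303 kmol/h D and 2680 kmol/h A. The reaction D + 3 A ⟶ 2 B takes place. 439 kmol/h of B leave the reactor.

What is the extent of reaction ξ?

ξ = 220 kmol/h

For B: n = n₀ + 2ξ → 439 = 0 + 2ξ, giving ξ = 219.5 kmol/h.
Outlet amounts (n = n₀ + ν ξ):
  D: 303 − 1(219.5) = 83.5
  A: 2680 − 3(219.5) = 2022
  B: 0 + 2(219.5) = 439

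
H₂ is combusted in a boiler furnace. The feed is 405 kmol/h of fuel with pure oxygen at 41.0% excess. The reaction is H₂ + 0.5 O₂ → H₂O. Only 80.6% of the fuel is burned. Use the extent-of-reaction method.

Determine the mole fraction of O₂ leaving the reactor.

Stoichiometric O₂ = 0.5 × 405 = 202.5 kmol/h; O₂ fed = 202.5 × 1.410 = 285.5 kmol/h.
Fuel reacted = 0.806 × 405 → ξ = 326.4 kmol/h.
Outlet (n = n₀ + ν ξ):
  H₂: 405 − 1(326.4) = 78.57
  O₂: 285.5 − 0.5(326.4) = 122.3
  H₂O: 0 + 1(326.4) = 326.4
Total out = 527.3 kmol/h; y_O₂ = 122.3 / 527.3 = 0.232.

0.232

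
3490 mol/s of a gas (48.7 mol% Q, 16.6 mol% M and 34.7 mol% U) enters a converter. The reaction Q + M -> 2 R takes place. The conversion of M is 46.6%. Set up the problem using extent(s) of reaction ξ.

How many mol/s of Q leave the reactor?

M reacted = 0.466 × 579.3 = 270 mol/s; ν_M = −1, so ξ = 270/1 = 270 mol/s.
Outlet amounts (n = n₀ + ν ξ):
  Q: 1700 − 1(270) = 1430
  M: 579.3 − 1(270) = 309.4
  R: 0 + 2(270) = 539.9
  U: 1211 (inert)

1430 mol/s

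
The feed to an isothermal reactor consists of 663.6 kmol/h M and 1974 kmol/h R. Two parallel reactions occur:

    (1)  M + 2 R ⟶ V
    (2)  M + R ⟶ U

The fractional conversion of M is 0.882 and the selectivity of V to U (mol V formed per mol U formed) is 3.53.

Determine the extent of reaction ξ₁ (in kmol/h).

ξ₁ = 456 kmol/h

Conversion of M: M consumed = 0.882 × 663.6 = 585.3 kmol/h = 1ξ₁ + 1ξ₂.
Selectivity: 1ξ₁ / (1ξ₂) = 3.53 → ξ₁ = 3.53 ξ₂.
Substitute: (1·3.53 + 1) ξ₂ = 585.3 → ξ₂ = 129.2 kmol/h, ξ₁ = 456.1 kmol/h.
Outlet amounts (n = n₀ + Σ ν·ξ):
  M: 663.6 − 1(456.1) − 1(129.2) = 78.3
  R: 1974 − 2(456.1) − 1(129.2) = 932.6
  V: 0 + 1(456.1) = 456.1
  U: 0 + 1(129.2) = 129.2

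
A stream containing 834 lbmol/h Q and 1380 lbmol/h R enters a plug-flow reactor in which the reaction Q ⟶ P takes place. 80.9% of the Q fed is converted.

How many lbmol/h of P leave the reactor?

675 lbmol/h

Q reacted = 0.809 × 834 = 674.7 lbmol/h; ν_Q = −1, so ξ = 674.7/1 = 674.7 lbmol/h.
Outlet amounts (n = n₀ + ν ξ):
  Q: 834 − 1(674.7) = 159.3
  P: 0 + 1(674.7) = 674.7
  R: 1380 (inert)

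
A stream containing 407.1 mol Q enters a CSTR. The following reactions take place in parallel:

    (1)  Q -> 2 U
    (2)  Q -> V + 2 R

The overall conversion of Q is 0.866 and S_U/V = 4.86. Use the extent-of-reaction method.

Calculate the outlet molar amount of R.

Conversion of Q: Q consumed = 0.866 × 407.1 = 352.5 mol = 1ξ₁ + 1ξ₂.
Selectivity: 2ξ₁ / (1ξ₂) = 4.86 → ξ₁ = 2.43 ξ₂.
Substitute: (1·2.43 + 1) ξ₂ = 352.5 → ξ₂ = 102.8 mol, ξ₁ = 249.8 mol.
Outlet amounts (n = n₀ + Σ ν·ξ):
  Q: 407.1 − 1(249.8) − 1(102.8) = 54.55
  U: 0 + 2(249.8) = 499.5
  V: 0 + 1(102.8) = 102.8
  R: 0 + 2(102.8) = 205.6

206 mol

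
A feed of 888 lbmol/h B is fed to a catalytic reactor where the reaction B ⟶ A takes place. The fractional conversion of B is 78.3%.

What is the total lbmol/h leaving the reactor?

B reacted = 0.783 × 888 = 695.3 lbmol/h; ν_B = −1, so ξ = 695.3/1 = 695.3 lbmol/h.
Outlet amounts (n = n₀ + ν ξ):
  B: 888 − 1(695.3) = 192.7
  A: 0 + 1(695.3) = 695.3
Total out = 192.7 + 695.3 = 888 lbmol/h.

888 lbmol/h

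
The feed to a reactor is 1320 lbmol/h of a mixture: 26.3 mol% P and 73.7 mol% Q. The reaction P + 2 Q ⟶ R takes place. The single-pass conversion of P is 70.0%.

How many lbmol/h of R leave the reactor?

P reacted = 0.7 × 347.2 = 243 lbmol/h; ν_P = −1, so ξ = 243/1 = 243 lbmol/h.
Outlet amounts (n = n₀ + ν ξ):
  P: 347.2 − 1(243) = 104.1
  Q: 972.8 − 2(243) = 486.8
  R: 0 + 1(243) = 243

243 lbmol/h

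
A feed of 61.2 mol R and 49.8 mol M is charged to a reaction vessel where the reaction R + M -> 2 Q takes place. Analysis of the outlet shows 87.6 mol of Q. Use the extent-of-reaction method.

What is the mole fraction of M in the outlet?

0.0541

For Q: n = n₀ + 2ξ → 87.6 = 0 + 2ξ, giving ξ = 43.8 mol.
Outlet amounts (n = n₀ + ν ξ):
  R: 61.2 − 1(43.8) = 17.4
  M: 49.8 − 1(43.8) = 6
  Q: 0 + 2(43.8) = 87.6
Total out = 111 mol; y_M = 6 / 111 = 0.05405.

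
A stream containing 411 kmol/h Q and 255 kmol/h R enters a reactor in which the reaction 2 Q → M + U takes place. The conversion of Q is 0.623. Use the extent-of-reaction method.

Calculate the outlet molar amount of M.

Q reacted = 0.623 × 411 = 256.1 kmol/h; ν_Q = −2, so ξ = 256.1/2 = 128 kmol/h.
Outlet amounts (n = n₀ + ν ξ):
  Q: 411 − 2(128) = 154.9
  M: 0 + 1(128) = 128
  U: 0 + 1(128) = 128
  R: 255 (inert)

128 kmol/h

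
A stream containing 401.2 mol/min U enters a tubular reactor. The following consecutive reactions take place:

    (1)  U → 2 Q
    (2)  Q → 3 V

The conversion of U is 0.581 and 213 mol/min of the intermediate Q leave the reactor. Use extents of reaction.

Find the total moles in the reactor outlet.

1140 mol/min

Conversion of U: U consumed = 1ξ₁ = 0.581 × 401.2 → ξ₁ = 233.1 mol/min.
Q balance: n_Q = 0 + 2ξ₁ − 1ξ₂ = 213 → ξ₂ = (2·233.1 − 213)/1 = 253.2 mol/min.
Outlet amounts (n = n₀ + Σ ν·ξ):
  U: 401.2 − 1(233.1) = 168.1
  Q: 0 + 2(233.1) − 1(253.2) = 213
  V: 0 + 3(253.2) = 759.6
Total out = 168.1 + 213 + 759.6 = 1141 mol/min.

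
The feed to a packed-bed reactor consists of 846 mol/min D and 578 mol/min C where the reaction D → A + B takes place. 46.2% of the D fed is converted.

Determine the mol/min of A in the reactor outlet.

D reacted = 0.462 × 846 = 390.9 mol/min; ν_D = −1, so ξ = 390.9/1 = 390.9 mol/min.
Outlet amounts (n = n₀ + ν ξ):
  D: 846 − 1(390.9) = 455.1
  A: 0 + 1(390.9) = 390.9
  B: 0 + 1(390.9) = 390.9
  C: 578 (inert)

391 mol/min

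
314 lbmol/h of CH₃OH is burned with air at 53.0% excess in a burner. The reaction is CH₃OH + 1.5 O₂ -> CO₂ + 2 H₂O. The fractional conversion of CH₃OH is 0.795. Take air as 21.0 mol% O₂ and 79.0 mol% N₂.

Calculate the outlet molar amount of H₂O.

Stoichiometric O₂ = 1.5 × 314 = 471 lbmol/h; O₂ fed = 471 × 1.530 = 720.6 lbmol/h.
N₂ fed = 720.6 × 79/21 = 2711 lbmol/h.
Fuel reacted = 0.795 × 314 → ξ = 249.6 lbmol/h.
Outlet (n = n₀ + ν ξ):
  CH₃OH: 314 − 1(249.6) = 64.37
  O₂: 720.6 − 1.5(249.6) = 346.2
  N₂: 2711 (inert)
  CO₂: 0 + 1(249.6) = 249.6
  H₂O: 0 + 2(249.6) = 499.3

499 lbmol/h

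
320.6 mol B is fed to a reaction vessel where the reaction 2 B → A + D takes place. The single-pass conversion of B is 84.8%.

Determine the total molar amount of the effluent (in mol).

B reacted = 0.848 × 320.6 = 271.9 mol; ν_B = −2, so ξ = 271.9/2 = 135.9 mol.
Outlet amounts (n = n₀ + ν ξ):
  B: 320.6 − 2(135.9) = 48.73
  A: 0 + 1(135.9) = 135.9
  D: 0 + 1(135.9) = 135.9
Total out = 48.73 + 135.9 + 135.9 = 320.6 mol.

321 mol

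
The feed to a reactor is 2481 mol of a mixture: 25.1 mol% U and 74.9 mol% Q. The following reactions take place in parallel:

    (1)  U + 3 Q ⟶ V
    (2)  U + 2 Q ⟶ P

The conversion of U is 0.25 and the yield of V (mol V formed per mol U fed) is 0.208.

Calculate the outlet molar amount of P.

26.2 mol

Yield of V: 1ξ₁ / 622.7 = 0.208 → ξ₁ = 129.5 mol.
Conversion of U: 1ξ₁ + 1ξ₂ = 0.25 × 622.7 = 155.7 → ξ₂ = 26.15 mol.
Outlet amounts (n = n₀ + Σ ν·ξ):
  U: 622.7 − 1(129.5) − 1(26.15) = 467
  Q: 1858 − 3(129.5) − 2(26.15) = 1417
  V: 0 + 1(129.5) = 129.5
  P: 0 + 1(26.15) = 26.15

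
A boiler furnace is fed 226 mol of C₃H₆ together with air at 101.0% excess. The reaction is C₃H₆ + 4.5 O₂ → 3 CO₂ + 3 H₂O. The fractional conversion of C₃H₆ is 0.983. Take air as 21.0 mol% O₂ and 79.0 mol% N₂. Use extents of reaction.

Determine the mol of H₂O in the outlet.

Stoichiometric O₂ = 4.5 × 226 = 1017 mol; O₂ fed = 1017 × 2.010 = 2044 mol.
N₂ fed = 2044 × 79/21 = 7690 mol.
Fuel reacted = 0.983 × 226 → ξ = 222.2 mol.
Outlet (n = n₀ + ν ξ):
  C₃H₆: 226 − 1(222.2) = 3.842
  O₂: 2044 − 4.5(222.2) = 1044
  N₂: 7690 (inert)
  CO₂: 0 + 3(222.2) = 666.5
  H₂O: 0 + 3(222.2) = 666.5

666 mol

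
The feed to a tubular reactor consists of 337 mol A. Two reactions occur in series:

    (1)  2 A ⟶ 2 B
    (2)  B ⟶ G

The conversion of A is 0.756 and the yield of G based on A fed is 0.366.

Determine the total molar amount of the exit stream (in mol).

Conversion of A: A consumed = 2ξ₁ = 0.756 × 337 → ξ₁ = 127.4 mol.
Yield of G: 1ξ₂ / 337 = 0.366 → ξ₂ = 123.3 mol.
Outlet amounts (n = n₀ + Σ ν·ξ):
  A: 337 − 2(127.4) = 82.23
  B: 0 + 2(127.4) − 1(123.3) = 131.4
  G: 0 + 1(123.3) = 123.3
Total out = 82.23 + 131.4 + 123.3 = 337 mol.

337 mol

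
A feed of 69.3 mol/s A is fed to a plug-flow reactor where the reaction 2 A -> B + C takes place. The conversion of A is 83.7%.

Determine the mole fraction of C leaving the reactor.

0.418

A reacted = 0.837 × 69.3 = 58 mol/s; ν_A = −2, so ξ = 58/2 = 29 mol/s.
Outlet amounts (n = n₀ + ν ξ):
  A: 69.3 − 2(29) = 11.3
  B: 0 + 1(29) = 29
  C: 0 + 1(29) = 29
Total out = 69.3 mol/s; y_C = 29 / 69.3 = 0.4185.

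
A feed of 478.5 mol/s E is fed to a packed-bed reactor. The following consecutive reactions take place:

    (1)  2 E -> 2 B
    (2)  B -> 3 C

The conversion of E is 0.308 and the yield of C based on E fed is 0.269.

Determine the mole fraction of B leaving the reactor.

Conversion of E: E consumed = 2ξ₁ = 0.308 × 478.5 → ξ₁ = 73.69 mol/s.
Yield of C: 3ξ₂ / 478.5 = 0.269 → ξ₂ = 42.91 mol/s.
Outlet amounts (n = n₀ + Σ ν·ξ):
  E: 478.5 − 2(73.69) = 331.1
  B: 0 + 2(73.69) − 1(42.91) = 104.5
  C: 0 + 3(42.91) = 128.7
Total out = 564.3 mol/s; y_B = 104.5 / 564.3 = 0.1851.

0.185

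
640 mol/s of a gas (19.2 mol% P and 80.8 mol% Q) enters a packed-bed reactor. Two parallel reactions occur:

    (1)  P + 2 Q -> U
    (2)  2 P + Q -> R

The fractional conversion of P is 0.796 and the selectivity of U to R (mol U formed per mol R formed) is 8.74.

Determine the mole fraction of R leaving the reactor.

0.0197

Conversion of P: P consumed = 0.796 × 122.9 = 97.81 mol/s = 1ξ₁ + 2ξ₂.
Selectivity: 1ξ₁ / (1ξ₂) = 8.74 → ξ₁ = 8.74 ξ₂.
Substitute: (1·8.74 + 2) ξ₂ = 97.81 → ξ₂ = 9.107 mol/s, ξ₁ = 79.6 mol/s.
Outlet amounts (n = n₀ + Σ ν·ξ):
  P: 122.9 − 1(79.6) − 2(9.107) = 25.07
  Q: 517.1 − 2(79.6) − 1(9.107) = 348.8
  U: 0 + 1(79.6) = 79.6
  R: 0 + 1(9.107) = 9.107
Total out = 462.6 mol/s; y_R = 9.107 / 462.6 = 0.01969.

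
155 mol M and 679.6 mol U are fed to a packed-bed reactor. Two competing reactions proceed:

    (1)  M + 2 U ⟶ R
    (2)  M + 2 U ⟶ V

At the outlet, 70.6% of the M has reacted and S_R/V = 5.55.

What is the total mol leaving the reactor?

Conversion of M: M consumed = 0.706 × 155 = 109.4 mol = 1ξ₁ + 1ξ₂.
Selectivity: 1ξ₁ / (1ξ₂) = 5.55 → ξ₁ = 5.55 ξ₂.
Substitute: (1·5.55 + 1) ξ₂ = 109.4 → ξ₂ = 16.71 mol, ξ₁ = 92.72 mol.
Outlet amounts (n = n₀ + Σ ν·ξ):
  M: 155 − 1(92.72) − 1(16.71) = 45.57
  U: 679.6 − 2(92.72) − 2(16.71) = 460.7
  R: 0 + 1(92.72) = 92.72
  V: 0 + 1(16.71) = 16.71
Total out = 45.57 + 460.7 + 92.72 + 16.71 = 615.7 mol.

616 mol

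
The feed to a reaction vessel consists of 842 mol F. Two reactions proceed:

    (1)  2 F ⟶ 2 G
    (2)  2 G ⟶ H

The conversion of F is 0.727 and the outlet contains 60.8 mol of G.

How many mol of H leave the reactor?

276 mol

Conversion of F: F consumed = 2ξ₁ = 0.727 × 842 → ξ₁ = 306.1 mol.
G balance: n_G = 0 + 2ξ₁ − 2ξ₂ = 60.8 → ξ₂ = (2·306.1 − 60.8)/2 = 275.7 mol.
Outlet amounts (n = n₀ + Σ ν·ξ):
  F: 842 − 2(306.1) = 229.9
  G: 0 + 2(306.1) − 2(275.7) = 60.8
  H: 0 + 1(275.7) = 275.7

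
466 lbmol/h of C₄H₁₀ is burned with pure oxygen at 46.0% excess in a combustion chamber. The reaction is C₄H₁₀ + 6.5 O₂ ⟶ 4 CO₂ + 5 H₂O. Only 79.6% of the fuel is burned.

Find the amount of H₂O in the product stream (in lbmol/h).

1850 lbmol/h

Stoichiometric O₂ = 6.5 × 466 = 3029 lbmol/h; O₂ fed = 3029 × 1.460 = 4422 lbmol/h.
Fuel reacted = 0.796 × 466 → ξ = 370.9 lbmol/h.
Outlet (n = n₀ + ν ξ):
  C₄H₁₀: 466 − 1(370.9) = 95.06
  O₂: 4422 − 6.5(370.9) = 2011
  CO₂: 0 + 4(370.9) = 1484
  H₂O: 0 + 5(370.9) = 1855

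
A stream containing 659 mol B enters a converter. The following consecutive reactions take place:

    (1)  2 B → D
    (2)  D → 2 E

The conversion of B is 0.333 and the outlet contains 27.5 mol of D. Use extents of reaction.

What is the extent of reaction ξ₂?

ξ₂ = 82.2 mol

Conversion of B: B consumed = 2ξ₁ = 0.333 × 659 → ξ₁ = 109.7 mol.
D balance: n_D = 0 + 1ξ₁ − 1ξ₂ = 27.5 → ξ₂ = (1·109.7 − 27.5)/1 = 82.22 mol.
Outlet amounts (n = n₀ + Σ ν·ξ):
  B: 659 − 2(109.7) = 439.6
  D: 0 + 1(109.7) − 1(82.22) = 27.5
  E: 0 + 2(82.22) = 164.4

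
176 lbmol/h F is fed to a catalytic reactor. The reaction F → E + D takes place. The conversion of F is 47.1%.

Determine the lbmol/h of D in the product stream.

F reacted = 0.471 × 176 = 82.9 lbmol/h; ν_F = −1, so ξ = 82.9/1 = 82.9 lbmol/h.
Outlet amounts (n = n₀ + ν ξ):
  F: 176 − 1(82.9) = 93.1
  E: 0 + 1(82.9) = 82.9
  D: 0 + 1(82.9) = 82.9

82.9 lbmol/h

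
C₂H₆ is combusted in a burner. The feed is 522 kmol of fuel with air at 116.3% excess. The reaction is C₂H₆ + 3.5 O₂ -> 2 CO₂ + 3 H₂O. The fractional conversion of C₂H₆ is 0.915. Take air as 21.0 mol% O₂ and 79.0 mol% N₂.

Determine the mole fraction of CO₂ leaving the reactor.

0.0488

Stoichiometric O₂ = 3.5 × 522 = 1827 kmol; O₂ fed = 1827 × 2.163 = 3952 kmol.
N₂ fed = 3952 × 79/21 = 14870 kmol.
Fuel reacted = 0.915 × 522 → ξ = 477.6 kmol.
Outlet (n = n₀ + ν ξ):
  C₂H₆: 522 − 1(477.6) = 44.37
  O₂: 3952 − 3.5(477.6) = 2280
  N₂: 14870 (inert)
  CO₂: 0 + 2(477.6) = 955.3
  H₂O: 0 + 3(477.6) = 1433
Total out = 19580 kmol; y_CO₂ = 955.3 / 19580 = 0.04879.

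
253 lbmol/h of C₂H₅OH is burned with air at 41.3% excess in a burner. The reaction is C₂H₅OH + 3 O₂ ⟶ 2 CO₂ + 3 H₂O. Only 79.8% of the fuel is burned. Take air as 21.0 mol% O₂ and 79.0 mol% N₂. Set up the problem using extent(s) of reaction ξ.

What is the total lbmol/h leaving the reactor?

Stoichiometric O₂ = 3 × 253 = 759 lbmol/h; O₂ fed = 759 × 1.413 = 1072 lbmol/h.
N₂ fed = 1072 × 79/21 = 4035 lbmol/h.
Fuel reacted = 0.798 × 253 → ξ = 201.9 lbmol/h.
Outlet (n = n₀ + ν ξ):
  C₂H₅OH: 253 − 1(201.9) = 51.11
  O₂: 1072 − 3(201.9) = 466.8
  N₂: 4035 (inert)
  CO₂: 0 + 2(201.9) = 403.8
  H₂O: 0 + 3(201.9) = 605.7
Total out = 51.11 + 466.8 + 4035 + 403.8 + 605.7 = 5562 lbmol/h.

5560 lbmol/h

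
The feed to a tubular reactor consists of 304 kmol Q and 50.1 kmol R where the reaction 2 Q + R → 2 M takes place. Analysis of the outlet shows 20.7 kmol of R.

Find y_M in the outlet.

For R: n = n₀ − 1ξ → 20.7 = 50.1 − 1ξ, giving ξ = 29.4 kmol.
Outlet amounts (n = n₀ + ν ξ):
  Q: 304 − 2(29.4) = 245.2
  R: 50.1 − 1(29.4) = 20.7
  M: 0 + 2(29.4) = 58.8
Total out = 324.7 kmol; y_M = 58.8 / 324.7 = 0.1811.

0.181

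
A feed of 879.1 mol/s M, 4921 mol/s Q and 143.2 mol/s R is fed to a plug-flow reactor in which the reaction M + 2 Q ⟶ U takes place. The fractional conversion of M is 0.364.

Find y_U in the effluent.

0.0603

M reacted = 0.364 × 879.1 = 320 mol/s; ν_M = −1, so ξ = 320/1 = 320 mol/s.
Outlet amounts (n = n₀ + ν ξ):
  M: 879.1 − 1(320) = 559.1
  Q: 4921 − 2(320) = 4281
  U: 0 + 1(320) = 320
  R: 143.2 (inert)
Total out = 5303 mol/s; y_U = 320 / 5303 = 0.06034.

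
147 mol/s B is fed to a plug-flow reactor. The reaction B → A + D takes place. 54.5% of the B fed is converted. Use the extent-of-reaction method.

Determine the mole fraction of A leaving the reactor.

0.353

B reacted = 0.545 × 147 = 80.12 mol/s; ν_B = −1, so ξ = 80.12/1 = 80.12 mol/s.
Outlet amounts (n = n₀ + ν ξ):
  B: 147 − 1(80.12) = 66.88
  A: 0 + 1(80.12) = 80.12
  D: 0 + 1(80.12) = 80.12
Total out = 227.1 mol/s; y_A = 80.12 / 227.1 = 0.3528.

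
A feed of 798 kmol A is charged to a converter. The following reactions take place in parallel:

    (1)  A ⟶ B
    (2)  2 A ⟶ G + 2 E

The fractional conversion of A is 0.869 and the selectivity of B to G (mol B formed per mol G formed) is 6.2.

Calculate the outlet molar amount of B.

524 kmol

Conversion of A: A consumed = 0.869 × 798 = 693.5 kmol = 1ξ₁ + 2ξ₂.
Selectivity: 1ξ₁ / (1ξ₂) = 6.2 → ξ₁ = 6.2 ξ₂.
Substitute: (1·6.2 + 2) ξ₂ = 693.5 → ξ₂ = 84.57 kmol, ξ₁ = 524.3 kmol.
Outlet amounts (n = n₀ + Σ ν·ξ):
  A: 798 − 1(524.3) − 2(84.57) = 104.5
  B: 0 + 1(524.3) = 524.3
  G: 0 + 1(84.57) = 84.57
  E: 0 + 2(84.57) = 169.1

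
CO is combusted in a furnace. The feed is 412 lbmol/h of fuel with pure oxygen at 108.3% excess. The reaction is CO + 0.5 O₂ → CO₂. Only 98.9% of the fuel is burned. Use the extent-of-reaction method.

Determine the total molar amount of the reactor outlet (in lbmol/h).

637 lbmol/h

Stoichiometric O₂ = 0.5 × 412 = 206 lbmol/h; O₂ fed = 206 × 2.083 = 429.1 lbmol/h.
Fuel reacted = 0.989 × 412 → ξ = 407.5 lbmol/h.
Outlet (n = n₀ + ν ξ):
  CO: 412 − 1(407.5) = 4.532
  O₂: 429.1 − 0.5(407.5) = 225.4
  CO₂: 0 + 1(407.5) = 407.5
Total out = 4.532 + 225.4 + 407.5 = 637.4 lbmol/h.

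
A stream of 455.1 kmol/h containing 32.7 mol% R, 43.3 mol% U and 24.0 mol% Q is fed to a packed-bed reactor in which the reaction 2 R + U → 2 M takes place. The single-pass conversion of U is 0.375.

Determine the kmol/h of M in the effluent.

U reacted = 0.375 × 197.1 = 73.9 kmol/h; ν_U = −1, so ξ = 73.9/1 = 73.9 kmol/h.
Outlet amounts (n = n₀ + ν ξ):
  R: 148.8 − 2(73.9) = 1.024
  U: 197.1 − 1(73.9) = 123.2
  M: 0 + 2(73.9) = 147.8
  Q: 109.2 (inert)

148 kmol/h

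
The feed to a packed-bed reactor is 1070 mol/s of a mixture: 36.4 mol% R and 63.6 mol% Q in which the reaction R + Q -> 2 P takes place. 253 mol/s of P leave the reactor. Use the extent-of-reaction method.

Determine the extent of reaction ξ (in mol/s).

For P: n = n₀ + 2ξ → 253 = 0 + 2ξ, giving ξ = 126.5 mol/s.
Outlet amounts (n = n₀ + ν ξ):
  R: 389.5 − 1(126.5) = 263
  Q: 680.5 − 1(126.5) = 554
  P: 0 + 2(126.5) = 253

ξ = 126 mol/s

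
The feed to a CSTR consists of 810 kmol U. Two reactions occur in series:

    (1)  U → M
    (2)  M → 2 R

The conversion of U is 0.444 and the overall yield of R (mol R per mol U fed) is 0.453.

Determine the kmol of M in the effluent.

Conversion of U: U consumed = 1ξ₁ = 0.444 × 810 → ξ₁ = 359.6 kmol.
Yield of R: 2ξ₂ / 810 = 0.453 → ξ₂ = 183.5 kmol.
Outlet amounts (n = n₀ + Σ ν·ξ):
  U: 810 − 1(359.6) = 450.4
  M: 0 + 1(359.6) − 1(183.5) = 176.2
  R: 0 + 2(183.5) = 366.9

176 kmol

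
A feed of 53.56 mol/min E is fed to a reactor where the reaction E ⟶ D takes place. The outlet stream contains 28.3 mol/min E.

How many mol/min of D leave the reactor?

For E: n = n₀ − 1ξ → 28.3 = 53.56 − 1ξ, giving ξ = 25.26 mol/min.
Outlet amounts (n = n₀ + ν ξ):
  E: 53.56 − 1(25.26) = 28.3
  D: 0 + 1(25.26) = 25.26

25.3 mol/min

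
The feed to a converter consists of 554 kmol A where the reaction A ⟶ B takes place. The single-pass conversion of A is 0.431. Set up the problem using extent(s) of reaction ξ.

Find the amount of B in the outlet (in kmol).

A reacted = 0.431 × 554 = 238.8 kmol; ν_A = −1, so ξ = 238.8/1 = 238.8 kmol.
Outlet amounts (n = n₀ + ν ξ):
  A: 554 − 1(238.8) = 315.2
  B: 0 + 1(238.8) = 238.8

239 kmol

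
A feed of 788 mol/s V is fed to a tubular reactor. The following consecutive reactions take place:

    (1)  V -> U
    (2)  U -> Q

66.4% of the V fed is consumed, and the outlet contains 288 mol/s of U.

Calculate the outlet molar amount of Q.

Conversion of V: V consumed = 1ξ₁ = 0.664 × 788 → ξ₁ = 523.2 mol/s.
U balance: n_U = 0 + 1ξ₁ − 1ξ₂ = 288 → ξ₂ = (1·523.2 − 288)/1 = 235.2 mol/s.
Outlet amounts (n = n₀ + Σ ν·ξ):
  V: 788 − 1(523.2) = 264.8
  U: 0 + 1(523.2) − 1(235.2) = 288
  Q: 0 + 1(235.2) = 235.2

235 mol/s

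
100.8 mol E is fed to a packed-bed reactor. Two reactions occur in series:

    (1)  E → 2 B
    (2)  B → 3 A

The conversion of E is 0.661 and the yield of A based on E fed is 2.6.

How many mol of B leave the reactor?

45.9 mol

Conversion of E: E consumed = 1ξ₁ = 0.661 × 100.8 → ξ₁ = 66.63 mol.
Yield of A: 3ξ₂ / 100.8 = 2.6 → ξ₂ = 87.36 mol.
Outlet amounts (n = n₀ + Σ ν·ξ):
  E: 100.8 − 1(66.63) = 34.17
  B: 0 + 2(66.63) − 1(87.36) = 45.9
  A: 0 + 3(87.36) = 262.1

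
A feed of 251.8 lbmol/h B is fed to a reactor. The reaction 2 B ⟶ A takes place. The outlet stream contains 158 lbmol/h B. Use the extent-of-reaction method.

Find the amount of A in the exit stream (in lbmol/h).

46.9 lbmol/h

For B: n = n₀ − 2ξ → 158 = 251.8 − 2ξ, giving ξ = 46.9 lbmol/h.
Outlet amounts (n = n₀ + ν ξ):
  B: 251.8 − 2(46.9) = 158
  A: 0 + 1(46.9) = 46.9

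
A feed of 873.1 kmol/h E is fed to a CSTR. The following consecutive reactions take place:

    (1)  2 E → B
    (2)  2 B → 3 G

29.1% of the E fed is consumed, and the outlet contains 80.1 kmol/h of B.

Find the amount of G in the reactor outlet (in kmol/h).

Conversion of E: E consumed = 2ξ₁ = 0.291 × 873.1 → ξ₁ = 127 kmol/h.
B balance: n_B = 0 + 1ξ₁ − 2ξ₂ = 80.1 → ξ₂ = (1·127 − 80.1)/2 = 23.47 kmol/h.
Outlet amounts (n = n₀ + Σ ν·ξ):
  E: 873.1 − 2(127) = 619
  B: 0 + 1(127) − 2(23.47) = 80.1
  G: 0 + 3(23.47) = 70.4

70.4 kmol/h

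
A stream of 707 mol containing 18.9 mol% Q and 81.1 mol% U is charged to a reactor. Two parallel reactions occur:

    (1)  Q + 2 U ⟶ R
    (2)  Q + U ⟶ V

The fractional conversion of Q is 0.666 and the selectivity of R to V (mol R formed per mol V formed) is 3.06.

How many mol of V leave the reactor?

21.9 mol

Conversion of Q: Q consumed = 0.666 × 133.6 = 88.99 mol = 1ξ₁ + 1ξ₂.
Selectivity: 1ξ₁ / (1ξ₂) = 3.06 → ξ₁ = 3.06 ξ₂.
Substitute: (1·3.06 + 1) ξ₂ = 88.99 → ξ₂ = 21.92 mol, ξ₁ = 67.07 mol.
Outlet amounts (n = n₀ + Σ ν·ξ):
  Q: 133.6 − 1(67.07) − 1(21.92) = 44.63
  U: 573.4 − 2(67.07) − 1(21.92) = 417.3
  R: 0 + 1(67.07) = 67.07
  V: 0 + 1(21.92) = 21.92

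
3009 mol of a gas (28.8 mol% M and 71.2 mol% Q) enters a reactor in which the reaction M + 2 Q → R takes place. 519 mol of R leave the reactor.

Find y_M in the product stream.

For R: n = n₀ + 1ξ → 519 = 0 + 1ξ, giving ξ = 519 mol.
Outlet amounts (n = n₀ + ν ξ):
  M: 866.6 − 1(519) = 347.6
  Q: 2142 − 2(519) = 1104
  R: 0 + 1(519) = 519
Total out = 1971 mol; y_M = 347.6 / 1971 = 0.1764.

0.176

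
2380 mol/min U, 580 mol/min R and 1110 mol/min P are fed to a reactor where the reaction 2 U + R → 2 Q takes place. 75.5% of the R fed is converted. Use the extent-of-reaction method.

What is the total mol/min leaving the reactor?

3630 mol/min

R reacted = 0.755 × 580 = 437.9 mol/min; ν_R = −1, so ξ = 437.9/1 = 437.9 mol/min.
Outlet amounts (n = n₀ + ν ξ):
  U: 2380 − 2(437.9) = 1504
  R: 580 − 1(437.9) = 142.1
  Q: 0 + 2(437.9) = 875.8
  P: 1110 (inert)
Total out = 1504 + 142.1 + 875.8 + 1110 = 3632 mol/min.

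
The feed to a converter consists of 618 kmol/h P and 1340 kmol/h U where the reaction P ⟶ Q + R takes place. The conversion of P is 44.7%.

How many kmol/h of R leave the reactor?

P reacted = 0.447 × 618 = 276.2 kmol/h; ν_P = −1, so ξ = 276.2/1 = 276.2 kmol/h.
Outlet amounts (n = n₀ + ν ξ):
  P: 618 − 1(276.2) = 341.8
  Q: 0 + 1(276.2) = 276.2
  R: 0 + 1(276.2) = 276.2
  U: 1340 (inert)

276 kmol/h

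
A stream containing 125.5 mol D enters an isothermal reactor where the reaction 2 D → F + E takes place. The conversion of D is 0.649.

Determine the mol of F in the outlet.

D reacted = 0.649 × 125.5 = 81.45 mol; ν_D = −2, so ξ = 81.45/2 = 40.72 mol.
Outlet amounts (n = n₀ + ν ξ):
  D: 125.5 − 2(40.72) = 44.05
  F: 0 + 1(40.72) = 40.72
  E: 0 + 1(40.72) = 40.72

40.7 mol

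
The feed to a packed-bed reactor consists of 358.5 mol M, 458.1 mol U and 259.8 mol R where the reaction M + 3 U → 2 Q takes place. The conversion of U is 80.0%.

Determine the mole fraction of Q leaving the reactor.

U reacted = 0.8 × 458.1 = 366.5 mol; ν_U = −3, so ξ = 366.5/3 = 122.2 mol.
Outlet amounts (n = n₀ + ν ξ):
  M: 358.5 − 1(122.2) = 236.3
  U: 458.1 − 3(122.2) = 91.62
  Q: 0 + 2(122.2) = 244.3
  R: 259.8 (inert)
Total out = 832.1 mol; y_Q = 244.3 / 832.1 = 0.2936.

0.294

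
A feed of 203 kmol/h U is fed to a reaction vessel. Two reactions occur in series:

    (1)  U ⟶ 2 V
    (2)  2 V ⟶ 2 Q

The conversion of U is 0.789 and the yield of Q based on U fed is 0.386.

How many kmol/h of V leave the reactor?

242 kmol/h

Conversion of U: U consumed = 1ξ₁ = 0.789 × 203 → ξ₁ = 160.2 kmol/h.
Yield of Q: 2ξ₂ / 203 = 0.386 → ξ₂ = 39.18 kmol/h.
Outlet amounts (n = n₀ + Σ ν·ξ):
  U: 203 − 1(160.2) = 42.83
  V: 0 + 2(160.2) − 2(39.18) = 242
  Q: 0 + 2(39.18) = 78.36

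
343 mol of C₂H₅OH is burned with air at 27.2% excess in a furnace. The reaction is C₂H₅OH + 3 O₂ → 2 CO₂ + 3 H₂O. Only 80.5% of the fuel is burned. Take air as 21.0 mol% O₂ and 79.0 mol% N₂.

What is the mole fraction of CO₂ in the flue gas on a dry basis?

Stoichiometric O₂ = 3 × 343 = 1029 mol; O₂ fed = 1029 × 1.272 = 1309 mol.
N₂ fed = 1309 × 79/21 = 4924 mol.
Fuel reacted = 0.805 × 343 → ξ = 276.1 mol.
Outlet (n = n₀ + ν ξ):
  C₂H₅OH: 343 − 1(276.1) = 66.88
  O₂: 1309 − 3(276.1) = 480.5
  N₂: 4924 (inert)
  CO₂: 0 + 2(276.1) = 552.2
  H₂O: 0 + 3(276.1) = 828.3
Dry total = 6024 mol; y_CO₂ (dry) = 552.2 / 6024 = 0.09168.

0.0917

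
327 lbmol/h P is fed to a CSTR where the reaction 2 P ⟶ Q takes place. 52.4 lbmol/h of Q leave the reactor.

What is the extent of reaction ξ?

ξ = 52.4 lbmol/h

For Q: n = n₀ + 1ξ → 52.4 = 0 + 1ξ, giving ξ = 52.4 lbmol/h.
Outlet amounts (n = n₀ + ν ξ):
  P: 327 − 2(52.4) = 222.2
  Q: 0 + 1(52.4) = 52.4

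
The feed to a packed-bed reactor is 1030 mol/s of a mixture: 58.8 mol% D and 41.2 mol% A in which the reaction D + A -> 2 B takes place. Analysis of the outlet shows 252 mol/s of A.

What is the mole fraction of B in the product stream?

For A: n = n₀ − 1ξ → 252 = 424.4 − 1ξ, giving ξ = 172.4 mol/s.
Outlet amounts (n = n₀ + ν ξ):
  D: 605.6 − 1(172.4) = 433.3
  A: 424.4 − 1(172.4) = 252
  B: 0 + 2(172.4) = 344.7
Total out = 1030 mol/s; y_B = 344.7 / 1030 = 0.3347.

0.335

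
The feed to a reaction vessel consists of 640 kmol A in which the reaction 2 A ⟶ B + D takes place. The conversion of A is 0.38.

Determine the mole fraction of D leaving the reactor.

A reacted = 0.38 × 640 = 243.2 kmol; ν_A = −2, so ξ = 243.2/2 = 121.6 kmol.
Outlet amounts (n = n₀ + ν ξ):
  A: 640 − 2(121.6) = 396.8
  B: 0 + 1(121.6) = 121.6
  D: 0 + 1(121.6) = 121.6
Total out = 640 kmol; y_D = 121.6 / 640 = 0.19.

0.19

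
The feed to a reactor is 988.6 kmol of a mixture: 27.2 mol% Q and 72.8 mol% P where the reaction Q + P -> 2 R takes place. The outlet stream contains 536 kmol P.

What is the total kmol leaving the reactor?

For P: n = n₀ − 1ξ → 536 = 719.7 − 1ξ, giving ξ = 183.7 kmol.
Outlet amounts (n = n₀ + ν ξ):
  Q: 268.9 − 1(183.7) = 85.2
  P: 719.7 − 1(183.7) = 536
  R: 0 + 2(183.7) = 367.4
Total out = 85.2 + 536 + 367.4 = 988.6 kmol.

989 kmol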